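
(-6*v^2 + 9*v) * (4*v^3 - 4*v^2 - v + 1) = -24*v^5 + 60*v^4 - 30*v^3 - 15*v^2 + 9*v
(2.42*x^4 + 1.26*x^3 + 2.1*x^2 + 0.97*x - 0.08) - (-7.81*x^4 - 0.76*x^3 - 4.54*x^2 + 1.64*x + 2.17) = 10.23*x^4 + 2.02*x^3 + 6.64*x^2 - 0.67*x - 2.25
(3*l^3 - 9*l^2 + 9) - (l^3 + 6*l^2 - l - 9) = 2*l^3 - 15*l^2 + l + 18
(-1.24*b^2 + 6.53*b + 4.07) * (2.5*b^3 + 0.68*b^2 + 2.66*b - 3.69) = -3.1*b^5 + 15.4818*b^4 + 11.317*b^3 + 24.713*b^2 - 13.2695*b - 15.0183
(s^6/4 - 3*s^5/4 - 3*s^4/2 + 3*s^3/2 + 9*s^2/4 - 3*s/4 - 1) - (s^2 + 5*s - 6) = s^6/4 - 3*s^5/4 - 3*s^4/2 + 3*s^3/2 + 5*s^2/4 - 23*s/4 + 5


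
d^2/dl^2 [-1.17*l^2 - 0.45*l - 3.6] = -2.34000000000000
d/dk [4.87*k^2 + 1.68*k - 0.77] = 9.74*k + 1.68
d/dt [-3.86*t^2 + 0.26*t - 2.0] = 0.26 - 7.72*t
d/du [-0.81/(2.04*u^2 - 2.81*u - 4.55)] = (3.3048*u - 2.2761)/(-2.04*u^2 + 2.81*u + 4.55)^2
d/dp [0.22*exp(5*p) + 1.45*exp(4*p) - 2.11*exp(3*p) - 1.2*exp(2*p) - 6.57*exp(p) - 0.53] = (1.1*exp(4*p) + 5.8*exp(3*p) - 6.33*exp(2*p) - 2.4*exp(p) - 6.57)*exp(p)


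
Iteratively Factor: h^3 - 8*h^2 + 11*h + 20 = (h - 4)*(h^2 - 4*h - 5) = (h - 4)*(h + 1)*(h - 5)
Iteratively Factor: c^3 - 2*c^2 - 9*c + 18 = (c - 3)*(c^2 + c - 6) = (c - 3)*(c - 2)*(c + 3)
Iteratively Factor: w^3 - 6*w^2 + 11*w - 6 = (w - 3)*(w^2 - 3*w + 2) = (w - 3)*(w - 1)*(w - 2)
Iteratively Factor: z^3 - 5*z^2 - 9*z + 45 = (z + 3)*(z^2 - 8*z + 15) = (z - 5)*(z + 3)*(z - 3)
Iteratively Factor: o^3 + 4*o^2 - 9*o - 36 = (o + 4)*(o^2 - 9) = (o - 3)*(o + 4)*(o + 3)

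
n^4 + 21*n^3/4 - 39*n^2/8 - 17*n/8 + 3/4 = (n - 1)*(n - 1/4)*(n + 1/2)*(n + 6)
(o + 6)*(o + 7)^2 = o^3 + 20*o^2 + 133*o + 294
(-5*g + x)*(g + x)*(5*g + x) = -25*g^3 - 25*g^2*x + g*x^2 + x^3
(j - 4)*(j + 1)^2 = j^3 - 2*j^2 - 7*j - 4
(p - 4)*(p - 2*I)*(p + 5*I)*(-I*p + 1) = -I*p^4 + 4*p^3 + 4*I*p^3 - 16*p^2 - 7*I*p^2 + 10*p + 28*I*p - 40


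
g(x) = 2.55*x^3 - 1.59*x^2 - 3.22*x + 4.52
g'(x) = 7.65*x^2 - 3.18*x - 3.22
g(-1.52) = -3.21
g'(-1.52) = 19.29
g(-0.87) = 4.44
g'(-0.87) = 5.34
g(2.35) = 21.27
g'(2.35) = 31.55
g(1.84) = 9.10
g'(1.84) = 16.83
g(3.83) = 112.13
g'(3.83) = 96.82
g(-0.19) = 5.06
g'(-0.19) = -2.34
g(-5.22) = -384.70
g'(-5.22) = 221.83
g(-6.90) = -886.66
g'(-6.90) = 382.94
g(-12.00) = -4592.20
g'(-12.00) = 1136.54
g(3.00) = 49.40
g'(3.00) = 56.09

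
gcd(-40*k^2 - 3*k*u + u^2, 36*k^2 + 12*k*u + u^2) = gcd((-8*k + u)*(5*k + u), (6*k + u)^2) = 1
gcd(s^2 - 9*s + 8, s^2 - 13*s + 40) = s - 8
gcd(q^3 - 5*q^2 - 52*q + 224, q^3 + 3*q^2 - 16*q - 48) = q - 4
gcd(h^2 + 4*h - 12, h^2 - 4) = h - 2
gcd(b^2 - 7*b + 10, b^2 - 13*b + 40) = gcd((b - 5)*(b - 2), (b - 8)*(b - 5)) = b - 5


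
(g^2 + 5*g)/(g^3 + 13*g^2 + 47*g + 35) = g/(g^2 + 8*g + 7)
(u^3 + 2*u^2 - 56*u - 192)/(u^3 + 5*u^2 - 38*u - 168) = (u^2 - 2*u - 48)/(u^2 + u - 42)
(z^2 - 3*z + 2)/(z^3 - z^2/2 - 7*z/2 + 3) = 2*(z - 2)/(2*z^2 + z - 6)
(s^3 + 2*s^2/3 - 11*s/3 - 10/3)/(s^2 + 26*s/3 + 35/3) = (s^2 - s - 2)/(s + 7)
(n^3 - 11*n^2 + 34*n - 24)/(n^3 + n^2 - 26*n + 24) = (n - 6)/(n + 6)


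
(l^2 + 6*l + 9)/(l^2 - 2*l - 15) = (l + 3)/(l - 5)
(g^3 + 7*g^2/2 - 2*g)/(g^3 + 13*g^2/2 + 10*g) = (2*g - 1)/(2*g + 5)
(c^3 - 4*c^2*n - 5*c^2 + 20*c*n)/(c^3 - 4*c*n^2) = (c^2 - 4*c*n - 5*c + 20*n)/(c^2 - 4*n^2)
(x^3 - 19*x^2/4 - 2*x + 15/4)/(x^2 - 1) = (4*x^2 - 23*x + 15)/(4*(x - 1))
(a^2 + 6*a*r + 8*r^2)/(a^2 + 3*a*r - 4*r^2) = (-a - 2*r)/(-a + r)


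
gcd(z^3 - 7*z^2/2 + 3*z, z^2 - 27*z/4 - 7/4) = 1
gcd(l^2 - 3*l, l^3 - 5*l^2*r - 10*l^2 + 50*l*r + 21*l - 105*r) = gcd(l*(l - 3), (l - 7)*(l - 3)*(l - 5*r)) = l - 3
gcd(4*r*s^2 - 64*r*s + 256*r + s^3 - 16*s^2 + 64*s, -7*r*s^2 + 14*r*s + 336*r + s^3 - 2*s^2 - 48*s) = s - 8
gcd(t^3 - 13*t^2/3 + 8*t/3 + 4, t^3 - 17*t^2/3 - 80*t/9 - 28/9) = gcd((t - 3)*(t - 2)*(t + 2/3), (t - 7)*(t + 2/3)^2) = t + 2/3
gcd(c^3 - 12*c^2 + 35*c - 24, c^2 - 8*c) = c - 8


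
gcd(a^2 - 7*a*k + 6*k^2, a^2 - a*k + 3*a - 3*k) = a - k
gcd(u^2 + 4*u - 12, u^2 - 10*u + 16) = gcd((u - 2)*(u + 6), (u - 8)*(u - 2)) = u - 2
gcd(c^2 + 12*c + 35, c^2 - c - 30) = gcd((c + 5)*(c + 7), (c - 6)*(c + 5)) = c + 5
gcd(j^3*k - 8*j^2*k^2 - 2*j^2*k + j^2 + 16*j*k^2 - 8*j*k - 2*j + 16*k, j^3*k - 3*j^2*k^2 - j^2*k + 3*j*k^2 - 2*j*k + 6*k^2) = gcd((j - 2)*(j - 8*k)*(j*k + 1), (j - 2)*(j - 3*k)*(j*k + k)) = j - 2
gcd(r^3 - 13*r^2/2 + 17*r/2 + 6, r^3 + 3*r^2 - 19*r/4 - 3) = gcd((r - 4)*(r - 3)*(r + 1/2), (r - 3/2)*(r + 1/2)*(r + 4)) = r + 1/2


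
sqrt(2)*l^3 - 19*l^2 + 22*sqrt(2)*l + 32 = (l - 8*sqrt(2))*(l - 2*sqrt(2))*(sqrt(2)*l + 1)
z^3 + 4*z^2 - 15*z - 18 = (z - 3)*(z + 1)*(z + 6)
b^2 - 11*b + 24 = (b - 8)*(b - 3)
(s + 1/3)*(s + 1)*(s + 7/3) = s^3 + 11*s^2/3 + 31*s/9 + 7/9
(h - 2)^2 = h^2 - 4*h + 4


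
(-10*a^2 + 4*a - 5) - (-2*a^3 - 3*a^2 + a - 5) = 2*a^3 - 7*a^2 + 3*a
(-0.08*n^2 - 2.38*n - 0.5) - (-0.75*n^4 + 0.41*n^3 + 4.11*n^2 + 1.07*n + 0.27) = 0.75*n^4 - 0.41*n^3 - 4.19*n^2 - 3.45*n - 0.77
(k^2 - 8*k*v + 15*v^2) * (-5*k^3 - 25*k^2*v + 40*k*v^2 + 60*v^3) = -5*k^5 + 15*k^4*v + 165*k^3*v^2 - 635*k^2*v^3 + 120*k*v^4 + 900*v^5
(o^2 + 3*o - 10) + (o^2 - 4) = 2*o^2 + 3*o - 14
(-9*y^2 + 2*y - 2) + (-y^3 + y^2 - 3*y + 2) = -y^3 - 8*y^2 - y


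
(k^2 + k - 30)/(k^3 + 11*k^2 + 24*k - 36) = (k - 5)/(k^2 + 5*k - 6)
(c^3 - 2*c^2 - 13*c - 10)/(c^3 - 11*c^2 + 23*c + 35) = (c + 2)/(c - 7)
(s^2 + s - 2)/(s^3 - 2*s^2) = (s^2 + s - 2)/(s^2*(s - 2))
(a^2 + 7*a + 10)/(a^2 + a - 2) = (a + 5)/(a - 1)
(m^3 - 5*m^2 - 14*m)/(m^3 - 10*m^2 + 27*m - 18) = m*(m^2 - 5*m - 14)/(m^3 - 10*m^2 + 27*m - 18)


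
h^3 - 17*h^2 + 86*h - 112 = (h - 8)*(h - 7)*(h - 2)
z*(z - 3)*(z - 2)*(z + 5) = z^4 - 19*z^2 + 30*z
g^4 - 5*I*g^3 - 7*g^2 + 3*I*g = g*(g - 3*I)*(g - I)^2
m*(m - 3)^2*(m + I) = m^4 - 6*m^3 + I*m^3 + 9*m^2 - 6*I*m^2 + 9*I*m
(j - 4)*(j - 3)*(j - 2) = j^3 - 9*j^2 + 26*j - 24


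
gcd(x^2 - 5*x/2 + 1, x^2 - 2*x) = x - 2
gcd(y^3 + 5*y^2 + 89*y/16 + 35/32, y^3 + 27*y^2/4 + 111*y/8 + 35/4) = y^2 + 19*y/4 + 35/8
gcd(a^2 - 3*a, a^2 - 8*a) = a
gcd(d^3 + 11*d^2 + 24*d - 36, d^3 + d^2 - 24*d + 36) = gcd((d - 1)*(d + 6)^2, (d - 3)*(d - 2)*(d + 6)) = d + 6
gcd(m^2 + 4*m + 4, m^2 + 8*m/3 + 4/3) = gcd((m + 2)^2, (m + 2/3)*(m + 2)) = m + 2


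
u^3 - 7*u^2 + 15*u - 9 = (u - 3)^2*(u - 1)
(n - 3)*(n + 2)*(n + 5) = n^3 + 4*n^2 - 11*n - 30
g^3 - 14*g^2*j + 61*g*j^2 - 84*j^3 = (g - 7*j)*(g - 4*j)*(g - 3*j)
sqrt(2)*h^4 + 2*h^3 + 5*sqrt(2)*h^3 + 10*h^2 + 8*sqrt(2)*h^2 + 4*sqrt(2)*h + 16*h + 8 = (h + 2)^2*(h + sqrt(2))*(sqrt(2)*h + sqrt(2))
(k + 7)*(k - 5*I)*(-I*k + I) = -I*k^3 - 5*k^2 - 6*I*k^2 - 30*k + 7*I*k + 35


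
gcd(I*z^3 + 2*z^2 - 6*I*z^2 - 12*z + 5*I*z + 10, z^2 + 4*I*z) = 1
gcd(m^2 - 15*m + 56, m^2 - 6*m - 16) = m - 8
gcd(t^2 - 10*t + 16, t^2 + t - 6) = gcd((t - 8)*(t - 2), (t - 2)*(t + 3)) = t - 2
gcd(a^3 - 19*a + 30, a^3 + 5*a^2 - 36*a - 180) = a + 5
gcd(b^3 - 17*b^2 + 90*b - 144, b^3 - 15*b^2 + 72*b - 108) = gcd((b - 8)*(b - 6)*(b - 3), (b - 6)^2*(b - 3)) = b^2 - 9*b + 18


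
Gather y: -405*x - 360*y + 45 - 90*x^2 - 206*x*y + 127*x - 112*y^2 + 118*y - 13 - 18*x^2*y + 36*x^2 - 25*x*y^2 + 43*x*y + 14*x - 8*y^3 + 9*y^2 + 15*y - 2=-54*x^2 - 264*x - 8*y^3 + y^2*(-25*x - 103) + y*(-18*x^2 - 163*x - 227) + 30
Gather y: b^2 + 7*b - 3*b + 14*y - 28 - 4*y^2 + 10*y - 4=b^2 + 4*b - 4*y^2 + 24*y - 32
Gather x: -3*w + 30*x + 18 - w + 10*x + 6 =-4*w + 40*x + 24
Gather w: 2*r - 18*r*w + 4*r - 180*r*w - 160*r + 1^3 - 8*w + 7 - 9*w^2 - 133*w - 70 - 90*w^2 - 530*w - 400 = -154*r - 99*w^2 + w*(-198*r - 671) - 462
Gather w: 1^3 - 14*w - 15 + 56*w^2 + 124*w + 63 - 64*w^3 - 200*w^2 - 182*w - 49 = -64*w^3 - 144*w^2 - 72*w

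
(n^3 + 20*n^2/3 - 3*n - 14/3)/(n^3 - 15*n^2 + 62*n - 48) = (3*n^2 + 23*n + 14)/(3*(n^2 - 14*n + 48))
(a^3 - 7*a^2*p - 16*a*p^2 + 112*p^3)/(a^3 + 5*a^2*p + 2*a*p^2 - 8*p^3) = (-a^2 + 11*a*p - 28*p^2)/(-a^2 - a*p + 2*p^2)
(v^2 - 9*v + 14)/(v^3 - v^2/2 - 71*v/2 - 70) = 2*(v - 2)/(2*v^2 + 13*v + 20)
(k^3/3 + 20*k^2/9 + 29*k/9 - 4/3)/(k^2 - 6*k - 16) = (-3*k^3 - 20*k^2 - 29*k + 12)/(9*(-k^2 + 6*k + 16))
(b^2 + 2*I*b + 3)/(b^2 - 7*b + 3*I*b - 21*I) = (b - I)/(b - 7)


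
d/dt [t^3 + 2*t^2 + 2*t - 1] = 3*t^2 + 4*t + 2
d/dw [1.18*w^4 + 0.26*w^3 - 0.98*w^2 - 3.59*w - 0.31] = 4.72*w^3 + 0.78*w^2 - 1.96*w - 3.59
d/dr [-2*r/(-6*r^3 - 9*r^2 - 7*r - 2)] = 2*(-12*r^3 - 9*r^2 + 2)/(36*r^6 + 108*r^5 + 165*r^4 + 150*r^3 + 85*r^2 + 28*r + 4)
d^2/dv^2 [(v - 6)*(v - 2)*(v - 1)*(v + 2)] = 12*v^2 - 42*v + 4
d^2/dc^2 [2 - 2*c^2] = -4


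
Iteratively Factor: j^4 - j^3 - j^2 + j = (j)*(j^3 - j^2 - j + 1) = j*(j + 1)*(j^2 - 2*j + 1) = j*(j - 1)*(j + 1)*(j - 1)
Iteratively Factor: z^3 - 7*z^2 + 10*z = (z - 2)*(z^2 - 5*z) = (z - 5)*(z - 2)*(z)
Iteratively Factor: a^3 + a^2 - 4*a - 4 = (a - 2)*(a^2 + 3*a + 2) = (a - 2)*(a + 2)*(a + 1)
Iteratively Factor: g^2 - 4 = (g + 2)*(g - 2)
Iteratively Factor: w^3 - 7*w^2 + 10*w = (w)*(w^2 - 7*w + 10) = w*(w - 5)*(w - 2)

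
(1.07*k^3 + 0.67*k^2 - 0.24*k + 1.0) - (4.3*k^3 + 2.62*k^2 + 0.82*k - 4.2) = -3.23*k^3 - 1.95*k^2 - 1.06*k + 5.2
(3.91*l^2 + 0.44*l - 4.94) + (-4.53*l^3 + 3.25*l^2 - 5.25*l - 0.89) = -4.53*l^3 + 7.16*l^2 - 4.81*l - 5.83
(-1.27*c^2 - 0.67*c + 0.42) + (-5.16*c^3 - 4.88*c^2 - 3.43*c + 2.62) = -5.16*c^3 - 6.15*c^2 - 4.1*c + 3.04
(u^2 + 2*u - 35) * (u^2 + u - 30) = u^4 + 3*u^3 - 63*u^2 - 95*u + 1050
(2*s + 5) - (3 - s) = 3*s + 2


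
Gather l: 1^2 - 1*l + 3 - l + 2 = 6 - 2*l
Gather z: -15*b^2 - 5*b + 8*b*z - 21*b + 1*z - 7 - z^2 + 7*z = -15*b^2 - 26*b - z^2 + z*(8*b + 8) - 7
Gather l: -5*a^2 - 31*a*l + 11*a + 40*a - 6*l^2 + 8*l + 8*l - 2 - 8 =-5*a^2 + 51*a - 6*l^2 + l*(16 - 31*a) - 10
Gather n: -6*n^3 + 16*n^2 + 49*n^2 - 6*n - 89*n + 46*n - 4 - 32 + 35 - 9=-6*n^3 + 65*n^2 - 49*n - 10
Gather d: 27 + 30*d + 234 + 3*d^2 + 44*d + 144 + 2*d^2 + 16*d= 5*d^2 + 90*d + 405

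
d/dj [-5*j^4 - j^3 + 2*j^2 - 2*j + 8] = -20*j^3 - 3*j^2 + 4*j - 2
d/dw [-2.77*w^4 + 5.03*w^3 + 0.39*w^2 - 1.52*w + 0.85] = -11.08*w^3 + 15.09*w^2 + 0.78*w - 1.52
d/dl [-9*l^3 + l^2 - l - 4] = -27*l^2 + 2*l - 1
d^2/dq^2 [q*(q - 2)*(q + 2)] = 6*q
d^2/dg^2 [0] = 0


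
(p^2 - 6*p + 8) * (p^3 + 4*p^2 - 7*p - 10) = p^5 - 2*p^4 - 23*p^3 + 64*p^2 + 4*p - 80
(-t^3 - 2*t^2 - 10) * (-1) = t^3 + 2*t^2 + 10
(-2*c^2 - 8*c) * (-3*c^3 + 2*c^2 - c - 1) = 6*c^5 + 20*c^4 - 14*c^3 + 10*c^2 + 8*c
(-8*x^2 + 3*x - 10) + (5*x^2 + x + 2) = -3*x^2 + 4*x - 8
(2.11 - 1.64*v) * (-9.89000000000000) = 16.2196*v - 20.8679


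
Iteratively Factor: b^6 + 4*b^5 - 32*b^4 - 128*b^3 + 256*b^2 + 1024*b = (b + 4)*(b^5 - 32*b^3 + 256*b) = (b + 4)^2*(b^4 - 4*b^3 - 16*b^2 + 64*b) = b*(b + 4)^2*(b^3 - 4*b^2 - 16*b + 64) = b*(b + 4)^3*(b^2 - 8*b + 16) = b*(b - 4)*(b + 4)^3*(b - 4)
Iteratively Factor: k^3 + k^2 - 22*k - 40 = (k + 4)*(k^2 - 3*k - 10) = (k + 2)*(k + 4)*(k - 5)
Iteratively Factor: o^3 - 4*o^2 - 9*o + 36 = (o - 3)*(o^2 - o - 12) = (o - 3)*(o + 3)*(o - 4)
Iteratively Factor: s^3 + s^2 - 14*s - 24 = (s + 2)*(s^2 - s - 12) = (s - 4)*(s + 2)*(s + 3)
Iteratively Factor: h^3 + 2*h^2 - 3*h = (h + 3)*(h^2 - h) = (h - 1)*(h + 3)*(h)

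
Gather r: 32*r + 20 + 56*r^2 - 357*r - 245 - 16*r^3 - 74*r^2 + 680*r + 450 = -16*r^3 - 18*r^2 + 355*r + 225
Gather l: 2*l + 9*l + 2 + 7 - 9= 11*l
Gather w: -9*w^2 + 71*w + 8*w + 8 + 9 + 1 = -9*w^2 + 79*w + 18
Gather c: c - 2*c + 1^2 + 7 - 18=-c - 10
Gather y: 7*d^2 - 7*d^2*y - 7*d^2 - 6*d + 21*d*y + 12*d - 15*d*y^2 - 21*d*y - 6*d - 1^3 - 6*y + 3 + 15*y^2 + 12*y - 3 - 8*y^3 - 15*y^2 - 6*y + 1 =-7*d^2*y - 15*d*y^2 - 8*y^3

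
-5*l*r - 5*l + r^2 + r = (-5*l + r)*(r + 1)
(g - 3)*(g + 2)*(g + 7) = g^3 + 6*g^2 - 13*g - 42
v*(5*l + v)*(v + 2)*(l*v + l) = 5*l^2*v^3 + 15*l^2*v^2 + 10*l^2*v + l*v^4 + 3*l*v^3 + 2*l*v^2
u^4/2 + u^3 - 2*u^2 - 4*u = u*(u/2 + 1)*(u - 2)*(u + 2)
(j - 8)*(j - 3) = j^2 - 11*j + 24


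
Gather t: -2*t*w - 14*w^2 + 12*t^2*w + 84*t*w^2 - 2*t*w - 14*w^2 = 12*t^2*w + t*(84*w^2 - 4*w) - 28*w^2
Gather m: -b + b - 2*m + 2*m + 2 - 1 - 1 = 0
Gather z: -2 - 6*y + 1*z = -6*y + z - 2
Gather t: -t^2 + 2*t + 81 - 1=-t^2 + 2*t + 80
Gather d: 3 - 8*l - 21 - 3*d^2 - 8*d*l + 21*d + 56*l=-3*d^2 + d*(21 - 8*l) + 48*l - 18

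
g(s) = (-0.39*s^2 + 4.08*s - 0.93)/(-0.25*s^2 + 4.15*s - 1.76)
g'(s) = (4.08 - 0.78*s)/(-0.25*s^2 + 4.15*s - 1.76) + (0.5*s - 4.15)*(-0.39*s^2 + 4.08*s - 0.93)/(-0.25*s^2 + 4.15*s - 1.76)^2 = (-0.5985*s^2 + 0.907800000000002*s - 3.3213)/(0.0625*s^4 - 2.075*s^3 + 18.1025*s^2 - 14.608*s + 3.0976)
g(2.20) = 1.00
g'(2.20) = -0.11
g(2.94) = 0.93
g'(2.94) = -0.08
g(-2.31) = 0.98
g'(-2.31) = -0.05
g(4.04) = 0.84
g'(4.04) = -0.08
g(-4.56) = 1.07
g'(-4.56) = -0.03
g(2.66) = 0.95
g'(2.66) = -0.09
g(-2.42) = 0.99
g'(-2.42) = -0.05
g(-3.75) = 1.04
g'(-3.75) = -0.03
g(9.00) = 0.27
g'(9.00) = -0.19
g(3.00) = 0.92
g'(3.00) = -0.08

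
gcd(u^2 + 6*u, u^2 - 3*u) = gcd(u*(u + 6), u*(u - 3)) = u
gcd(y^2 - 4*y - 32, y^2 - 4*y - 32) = y^2 - 4*y - 32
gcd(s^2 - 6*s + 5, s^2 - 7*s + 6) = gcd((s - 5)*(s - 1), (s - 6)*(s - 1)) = s - 1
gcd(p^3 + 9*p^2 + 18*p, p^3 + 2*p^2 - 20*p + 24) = p + 6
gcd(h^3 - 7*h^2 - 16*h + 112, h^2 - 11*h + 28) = h^2 - 11*h + 28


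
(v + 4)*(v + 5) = v^2 + 9*v + 20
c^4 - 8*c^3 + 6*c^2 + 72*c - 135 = (c - 5)*(c - 3)^2*(c + 3)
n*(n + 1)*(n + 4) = n^3 + 5*n^2 + 4*n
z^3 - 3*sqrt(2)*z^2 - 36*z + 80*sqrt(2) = (z - 5*sqrt(2))*(z - 2*sqrt(2))*(z + 4*sqrt(2))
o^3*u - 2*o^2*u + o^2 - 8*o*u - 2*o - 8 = (o - 4)*(o + 2)*(o*u + 1)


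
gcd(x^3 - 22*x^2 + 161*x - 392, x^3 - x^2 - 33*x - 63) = x - 7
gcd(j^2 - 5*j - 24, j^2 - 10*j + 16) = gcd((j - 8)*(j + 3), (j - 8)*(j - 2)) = j - 8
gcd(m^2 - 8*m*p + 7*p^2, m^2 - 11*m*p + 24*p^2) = 1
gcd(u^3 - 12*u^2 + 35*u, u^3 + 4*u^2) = u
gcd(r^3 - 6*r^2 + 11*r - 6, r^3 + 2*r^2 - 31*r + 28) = r - 1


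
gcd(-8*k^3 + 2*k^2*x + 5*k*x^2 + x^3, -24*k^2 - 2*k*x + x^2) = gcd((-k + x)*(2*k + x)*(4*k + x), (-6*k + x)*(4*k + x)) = 4*k + x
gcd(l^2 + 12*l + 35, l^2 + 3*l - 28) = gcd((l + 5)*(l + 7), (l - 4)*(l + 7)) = l + 7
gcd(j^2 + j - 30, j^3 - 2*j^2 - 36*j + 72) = j + 6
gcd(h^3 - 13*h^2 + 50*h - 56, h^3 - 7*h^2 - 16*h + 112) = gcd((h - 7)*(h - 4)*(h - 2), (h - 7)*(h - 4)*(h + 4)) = h^2 - 11*h + 28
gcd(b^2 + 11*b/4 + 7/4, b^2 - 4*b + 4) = 1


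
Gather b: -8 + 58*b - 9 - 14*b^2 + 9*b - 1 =-14*b^2 + 67*b - 18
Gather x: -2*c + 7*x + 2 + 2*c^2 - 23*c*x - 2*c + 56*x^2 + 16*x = 2*c^2 - 4*c + 56*x^2 + x*(23 - 23*c) + 2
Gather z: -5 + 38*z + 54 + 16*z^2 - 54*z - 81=16*z^2 - 16*z - 32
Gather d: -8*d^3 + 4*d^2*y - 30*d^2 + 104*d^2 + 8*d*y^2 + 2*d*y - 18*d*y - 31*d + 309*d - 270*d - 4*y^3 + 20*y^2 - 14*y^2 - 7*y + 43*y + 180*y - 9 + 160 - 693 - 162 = -8*d^3 + d^2*(4*y + 74) + d*(8*y^2 - 16*y + 8) - 4*y^3 + 6*y^2 + 216*y - 704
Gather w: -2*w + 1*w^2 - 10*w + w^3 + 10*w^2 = w^3 + 11*w^2 - 12*w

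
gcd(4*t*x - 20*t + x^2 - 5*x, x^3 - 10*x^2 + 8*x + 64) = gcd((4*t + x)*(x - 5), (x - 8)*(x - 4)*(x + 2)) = 1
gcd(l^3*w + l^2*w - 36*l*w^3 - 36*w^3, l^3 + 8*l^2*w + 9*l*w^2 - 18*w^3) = l + 6*w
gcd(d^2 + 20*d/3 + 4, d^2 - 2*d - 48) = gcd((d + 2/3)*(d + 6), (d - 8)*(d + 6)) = d + 6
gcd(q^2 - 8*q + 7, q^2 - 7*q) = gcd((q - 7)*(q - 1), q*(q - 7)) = q - 7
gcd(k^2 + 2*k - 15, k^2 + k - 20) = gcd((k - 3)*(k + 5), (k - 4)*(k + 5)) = k + 5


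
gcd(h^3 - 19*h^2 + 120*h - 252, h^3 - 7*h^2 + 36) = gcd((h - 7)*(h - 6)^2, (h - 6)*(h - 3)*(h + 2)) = h - 6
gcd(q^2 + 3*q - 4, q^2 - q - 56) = 1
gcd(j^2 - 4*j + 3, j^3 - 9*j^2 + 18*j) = j - 3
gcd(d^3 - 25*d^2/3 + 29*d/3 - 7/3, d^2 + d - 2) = d - 1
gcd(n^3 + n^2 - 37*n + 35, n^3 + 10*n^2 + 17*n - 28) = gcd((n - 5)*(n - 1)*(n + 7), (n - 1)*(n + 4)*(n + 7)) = n^2 + 6*n - 7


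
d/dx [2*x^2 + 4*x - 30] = 4*x + 4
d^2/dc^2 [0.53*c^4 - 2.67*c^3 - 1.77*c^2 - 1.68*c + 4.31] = 6.36*c^2 - 16.02*c - 3.54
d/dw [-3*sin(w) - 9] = -3*cos(w)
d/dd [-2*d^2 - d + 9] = -4*d - 1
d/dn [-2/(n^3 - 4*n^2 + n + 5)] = 2*(3*n^2 - 8*n + 1)/(n^3 - 4*n^2 + n + 5)^2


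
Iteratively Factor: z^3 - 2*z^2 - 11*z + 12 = (z + 3)*(z^2 - 5*z + 4) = (z - 4)*(z + 3)*(z - 1)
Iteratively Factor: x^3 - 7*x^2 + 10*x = (x)*(x^2 - 7*x + 10) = x*(x - 5)*(x - 2)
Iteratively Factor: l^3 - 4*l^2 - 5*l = (l)*(l^2 - 4*l - 5) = l*(l - 5)*(l + 1)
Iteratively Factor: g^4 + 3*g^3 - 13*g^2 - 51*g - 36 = (g - 4)*(g^3 + 7*g^2 + 15*g + 9) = (g - 4)*(g + 1)*(g^2 + 6*g + 9) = (g - 4)*(g + 1)*(g + 3)*(g + 3)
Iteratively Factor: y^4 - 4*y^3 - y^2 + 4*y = (y)*(y^3 - 4*y^2 - y + 4) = y*(y + 1)*(y^2 - 5*y + 4) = y*(y - 1)*(y + 1)*(y - 4)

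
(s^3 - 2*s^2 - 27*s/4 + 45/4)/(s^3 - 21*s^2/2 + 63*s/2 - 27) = (s + 5/2)/(s - 6)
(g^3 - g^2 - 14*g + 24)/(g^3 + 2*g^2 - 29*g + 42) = (g + 4)/(g + 7)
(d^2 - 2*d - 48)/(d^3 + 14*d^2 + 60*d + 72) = (d - 8)/(d^2 + 8*d + 12)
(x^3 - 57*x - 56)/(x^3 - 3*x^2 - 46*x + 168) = (x^2 - 7*x - 8)/(x^2 - 10*x + 24)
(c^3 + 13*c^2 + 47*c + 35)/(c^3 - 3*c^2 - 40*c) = (c^2 + 8*c + 7)/(c*(c - 8))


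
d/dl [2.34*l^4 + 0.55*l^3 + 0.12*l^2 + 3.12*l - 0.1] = 9.36*l^3 + 1.65*l^2 + 0.24*l + 3.12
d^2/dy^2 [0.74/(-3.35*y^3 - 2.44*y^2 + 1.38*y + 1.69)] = ((14.874*y + 3.6112)*(3.35*y^3 + 2.44*y^2 - 1.38*y - 1.69) - 0.74*(10.05*y^2 + 4.88*y - 1.38)*(20.1*y^2 + 9.76*y - 2.76))/(3.35*y^3 + 2.44*y^2 - 1.38*y - 1.69)^3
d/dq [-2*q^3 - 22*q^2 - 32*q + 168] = -6*q^2 - 44*q - 32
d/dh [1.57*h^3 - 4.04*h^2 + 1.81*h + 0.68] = 4.71*h^2 - 8.08*h + 1.81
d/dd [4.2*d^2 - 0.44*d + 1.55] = 8.4*d - 0.44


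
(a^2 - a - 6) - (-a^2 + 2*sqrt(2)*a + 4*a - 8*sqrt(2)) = 2*a^2 - 5*a - 2*sqrt(2)*a - 6 + 8*sqrt(2)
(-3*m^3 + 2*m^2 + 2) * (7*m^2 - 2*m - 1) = -21*m^5 + 20*m^4 - m^3 + 12*m^2 - 4*m - 2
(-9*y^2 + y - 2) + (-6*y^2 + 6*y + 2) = -15*y^2 + 7*y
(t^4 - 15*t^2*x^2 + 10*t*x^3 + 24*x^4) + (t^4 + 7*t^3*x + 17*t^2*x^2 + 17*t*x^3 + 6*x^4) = 2*t^4 + 7*t^3*x + 2*t^2*x^2 + 27*t*x^3 + 30*x^4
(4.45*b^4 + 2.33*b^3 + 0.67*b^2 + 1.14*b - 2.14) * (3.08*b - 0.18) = 13.706*b^5 + 6.3754*b^4 + 1.6442*b^3 + 3.3906*b^2 - 6.7964*b + 0.3852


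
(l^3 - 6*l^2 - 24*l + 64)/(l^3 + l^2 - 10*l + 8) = (l - 8)/(l - 1)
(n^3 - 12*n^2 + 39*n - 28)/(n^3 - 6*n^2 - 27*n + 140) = (n - 1)/(n + 5)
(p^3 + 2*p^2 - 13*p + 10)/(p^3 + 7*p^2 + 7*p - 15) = (p - 2)/(p + 3)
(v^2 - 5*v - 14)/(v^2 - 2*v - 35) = (v + 2)/(v + 5)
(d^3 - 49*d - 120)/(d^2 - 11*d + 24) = (d^2 + 8*d + 15)/(d - 3)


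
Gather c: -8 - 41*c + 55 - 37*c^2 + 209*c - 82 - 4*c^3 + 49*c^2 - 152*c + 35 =-4*c^3 + 12*c^2 + 16*c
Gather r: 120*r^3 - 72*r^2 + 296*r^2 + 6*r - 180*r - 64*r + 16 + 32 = 120*r^3 + 224*r^2 - 238*r + 48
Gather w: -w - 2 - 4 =-w - 6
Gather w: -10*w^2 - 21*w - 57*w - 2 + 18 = -10*w^2 - 78*w + 16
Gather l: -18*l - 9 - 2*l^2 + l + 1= -2*l^2 - 17*l - 8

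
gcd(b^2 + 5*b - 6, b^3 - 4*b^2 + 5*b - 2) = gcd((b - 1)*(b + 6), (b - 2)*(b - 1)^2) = b - 1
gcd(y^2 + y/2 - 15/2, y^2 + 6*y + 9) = y + 3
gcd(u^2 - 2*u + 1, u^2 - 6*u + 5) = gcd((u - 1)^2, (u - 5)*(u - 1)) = u - 1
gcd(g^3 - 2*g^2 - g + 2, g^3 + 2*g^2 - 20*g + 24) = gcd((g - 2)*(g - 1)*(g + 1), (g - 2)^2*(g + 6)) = g - 2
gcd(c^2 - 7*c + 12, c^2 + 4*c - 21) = c - 3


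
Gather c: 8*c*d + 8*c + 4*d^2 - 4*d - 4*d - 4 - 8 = c*(8*d + 8) + 4*d^2 - 8*d - 12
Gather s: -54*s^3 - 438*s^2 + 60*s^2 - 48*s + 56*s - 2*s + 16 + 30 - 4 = -54*s^3 - 378*s^2 + 6*s + 42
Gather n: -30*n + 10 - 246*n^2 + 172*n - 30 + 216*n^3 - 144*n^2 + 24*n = 216*n^3 - 390*n^2 + 166*n - 20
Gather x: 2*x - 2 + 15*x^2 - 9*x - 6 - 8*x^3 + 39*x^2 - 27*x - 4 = -8*x^3 + 54*x^2 - 34*x - 12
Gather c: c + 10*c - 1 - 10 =11*c - 11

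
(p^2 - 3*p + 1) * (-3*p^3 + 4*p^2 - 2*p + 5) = -3*p^5 + 13*p^4 - 17*p^3 + 15*p^2 - 17*p + 5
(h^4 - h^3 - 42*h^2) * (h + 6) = h^5 + 5*h^4 - 48*h^3 - 252*h^2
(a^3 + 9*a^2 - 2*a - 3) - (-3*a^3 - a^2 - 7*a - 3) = 4*a^3 + 10*a^2 + 5*a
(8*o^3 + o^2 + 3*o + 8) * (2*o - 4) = 16*o^4 - 30*o^3 + 2*o^2 + 4*o - 32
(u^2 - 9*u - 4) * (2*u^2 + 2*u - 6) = 2*u^4 - 16*u^3 - 32*u^2 + 46*u + 24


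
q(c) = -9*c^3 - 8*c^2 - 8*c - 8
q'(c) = -27*c^2 - 16*c - 8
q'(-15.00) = -5843.00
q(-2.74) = 139.00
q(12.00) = -16808.00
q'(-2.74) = -166.87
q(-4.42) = 648.23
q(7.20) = -3839.55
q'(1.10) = -58.27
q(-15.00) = 28687.00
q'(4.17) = -544.22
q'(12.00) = -4088.00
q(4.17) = -833.08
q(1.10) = -38.46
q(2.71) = -267.56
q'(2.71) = -249.65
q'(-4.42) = -464.76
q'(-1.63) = -53.66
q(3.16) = -397.16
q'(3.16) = -328.17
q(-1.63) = 22.76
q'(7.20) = -1522.88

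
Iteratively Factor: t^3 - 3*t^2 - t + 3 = (t - 1)*(t^2 - 2*t - 3) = (t - 1)*(t + 1)*(t - 3)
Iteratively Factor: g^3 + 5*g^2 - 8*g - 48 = (g + 4)*(g^2 + g - 12) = (g + 4)^2*(g - 3)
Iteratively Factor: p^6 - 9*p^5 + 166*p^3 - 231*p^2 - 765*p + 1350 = (p - 2)*(p^5 - 7*p^4 - 14*p^3 + 138*p^2 + 45*p - 675) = (p - 3)*(p - 2)*(p^4 - 4*p^3 - 26*p^2 + 60*p + 225) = (p - 5)*(p - 3)*(p - 2)*(p^3 + p^2 - 21*p - 45) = (p - 5)*(p - 3)*(p - 2)*(p + 3)*(p^2 - 2*p - 15) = (p - 5)^2*(p - 3)*(p - 2)*(p + 3)*(p + 3)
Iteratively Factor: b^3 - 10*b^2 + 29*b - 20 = (b - 4)*(b^2 - 6*b + 5) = (b - 4)*(b - 1)*(b - 5)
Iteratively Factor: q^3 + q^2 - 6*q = (q)*(q^2 + q - 6) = q*(q - 2)*(q + 3)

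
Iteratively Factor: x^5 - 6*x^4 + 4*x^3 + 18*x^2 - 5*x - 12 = (x - 3)*(x^4 - 3*x^3 - 5*x^2 + 3*x + 4) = (x - 3)*(x + 1)*(x^3 - 4*x^2 - x + 4) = (x - 3)*(x + 1)^2*(x^2 - 5*x + 4) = (x - 3)*(x - 1)*(x + 1)^2*(x - 4)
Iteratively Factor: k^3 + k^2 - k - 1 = (k - 1)*(k^2 + 2*k + 1) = (k - 1)*(k + 1)*(k + 1)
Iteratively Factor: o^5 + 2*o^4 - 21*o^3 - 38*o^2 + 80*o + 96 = (o + 4)*(o^4 - 2*o^3 - 13*o^2 + 14*o + 24) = (o + 1)*(o + 4)*(o^3 - 3*o^2 - 10*o + 24) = (o - 2)*(o + 1)*(o + 4)*(o^2 - o - 12) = (o - 4)*(o - 2)*(o + 1)*(o + 4)*(o + 3)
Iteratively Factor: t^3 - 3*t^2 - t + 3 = (t + 1)*(t^2 - 4*t + 3) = (t - 3)*(t + 1)*(t - 1)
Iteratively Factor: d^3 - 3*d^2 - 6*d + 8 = (d + 2)*(d^2 - 5*d + 4) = (d - 4)*(d + 2)*(d - 1)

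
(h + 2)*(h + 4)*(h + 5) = h^3 + 11*h^2 + 38*h + 40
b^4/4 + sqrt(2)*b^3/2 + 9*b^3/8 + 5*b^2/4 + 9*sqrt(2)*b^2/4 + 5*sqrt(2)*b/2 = b*(b/2 + 1)*(b/2 + sqrt(2))*(b + 5/2)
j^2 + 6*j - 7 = (j - 1)*(j + 7)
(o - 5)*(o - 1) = o^2 - 6*o + 5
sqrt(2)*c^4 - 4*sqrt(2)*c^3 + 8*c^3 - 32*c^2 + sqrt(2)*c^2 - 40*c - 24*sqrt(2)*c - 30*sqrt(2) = (c - 5)*(c + sqrt(2))*(c + 3*sqrt(2))*(sqrt(2)*c + sqrt(2))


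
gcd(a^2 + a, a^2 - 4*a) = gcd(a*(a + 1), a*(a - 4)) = a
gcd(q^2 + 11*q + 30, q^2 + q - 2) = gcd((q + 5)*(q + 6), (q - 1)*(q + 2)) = 1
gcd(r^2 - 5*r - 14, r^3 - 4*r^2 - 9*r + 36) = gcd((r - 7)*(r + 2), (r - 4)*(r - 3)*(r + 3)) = 1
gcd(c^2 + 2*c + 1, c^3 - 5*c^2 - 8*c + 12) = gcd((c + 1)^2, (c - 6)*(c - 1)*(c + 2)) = 1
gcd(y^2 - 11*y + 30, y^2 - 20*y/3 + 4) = y - 6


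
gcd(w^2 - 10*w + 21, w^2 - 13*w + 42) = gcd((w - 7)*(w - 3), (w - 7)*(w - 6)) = w - 7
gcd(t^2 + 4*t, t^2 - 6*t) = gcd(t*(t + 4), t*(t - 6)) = t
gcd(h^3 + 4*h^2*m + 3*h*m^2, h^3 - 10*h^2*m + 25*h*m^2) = h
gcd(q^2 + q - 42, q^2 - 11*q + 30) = q - 6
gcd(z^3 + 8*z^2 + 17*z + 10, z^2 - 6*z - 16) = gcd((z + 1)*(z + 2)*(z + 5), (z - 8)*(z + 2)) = z + 2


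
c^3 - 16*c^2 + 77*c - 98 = (c - 7)^2*(c - 2)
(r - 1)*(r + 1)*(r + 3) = r^3 + 3*r^2 - r - 3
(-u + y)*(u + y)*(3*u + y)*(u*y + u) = -3*u^4*y - 3*u^4 - u^3*y^2 - u^3*y + 3*u^2*y^3 + 3*u^2*y^2 + u*y^4 + u*y^3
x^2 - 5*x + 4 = (x - 4)*(x - 1)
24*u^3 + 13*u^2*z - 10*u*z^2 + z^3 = (-8*u + z)*(-3*u + z)*(u + z)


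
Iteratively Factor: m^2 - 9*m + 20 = (m - 5)*(m - 4)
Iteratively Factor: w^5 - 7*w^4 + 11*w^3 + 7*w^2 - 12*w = (w + 1)*(w^4 - 8*w^3 + 19*w^2 - 12*w) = (w - 1)*(w + 1)*(w^3 - 7*w^2 + 12*w) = (w - 3)*(w - 1)*(w + 1)*(w^2 - 4*w) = w*(w - 3)*(w - 1)*(w + 1)*(w - 4)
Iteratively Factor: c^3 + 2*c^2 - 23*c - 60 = (c - 5)*(c^2 + 7*c + 12) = (c - 5)*(c + 4)*(c + 3)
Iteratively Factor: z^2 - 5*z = (z)*(z - 5)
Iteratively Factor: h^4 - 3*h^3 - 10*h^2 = (h)*(h^3 - 3*h^2 - 10*h) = h*(h - 5)*(h^2 + 2*h) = h*(h - 5)*(h + 2)*(h)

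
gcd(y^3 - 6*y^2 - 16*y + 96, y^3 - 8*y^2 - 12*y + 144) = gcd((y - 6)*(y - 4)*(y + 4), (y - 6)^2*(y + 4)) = y^2 - 2*y - 24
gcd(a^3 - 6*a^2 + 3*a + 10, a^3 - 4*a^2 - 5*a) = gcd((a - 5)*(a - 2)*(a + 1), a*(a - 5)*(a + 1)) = a^2 - 4*a - 5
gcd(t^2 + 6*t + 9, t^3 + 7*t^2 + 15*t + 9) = t^2 + 6*t + 9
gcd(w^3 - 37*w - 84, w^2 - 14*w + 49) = w - 7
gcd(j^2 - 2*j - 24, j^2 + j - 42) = j - 6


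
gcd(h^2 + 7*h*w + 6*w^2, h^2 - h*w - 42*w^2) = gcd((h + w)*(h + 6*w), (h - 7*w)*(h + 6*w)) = h + 6*w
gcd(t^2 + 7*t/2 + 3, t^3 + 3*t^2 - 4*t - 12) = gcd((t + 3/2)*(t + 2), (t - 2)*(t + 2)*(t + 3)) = t + 2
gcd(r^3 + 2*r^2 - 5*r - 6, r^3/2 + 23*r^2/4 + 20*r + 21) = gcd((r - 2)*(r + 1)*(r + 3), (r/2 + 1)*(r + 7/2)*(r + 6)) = 1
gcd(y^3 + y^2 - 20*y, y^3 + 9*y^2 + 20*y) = y^2 + 5*y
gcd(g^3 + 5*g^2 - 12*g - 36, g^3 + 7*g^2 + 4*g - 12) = g^2 + 8*g + 12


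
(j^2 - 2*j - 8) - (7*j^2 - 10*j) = -6*j^2 + 8*j - 8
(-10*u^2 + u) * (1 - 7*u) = 70*u^3 - 17*u^2 + u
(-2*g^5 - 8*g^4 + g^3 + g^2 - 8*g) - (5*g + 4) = -2*g^5 - 8*g^4 + g^3 + g^2 - 13*g - 4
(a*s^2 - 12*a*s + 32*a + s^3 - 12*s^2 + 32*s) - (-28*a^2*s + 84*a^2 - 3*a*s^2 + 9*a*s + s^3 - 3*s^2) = 28*a^2*s - 84*a^2 + 4*a*s^2 - 21*a*s + 32*a - 9*s^2 + 32*s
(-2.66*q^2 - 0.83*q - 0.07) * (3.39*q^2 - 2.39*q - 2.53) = -9.0174*q^4 + 3.5437*q^3 + 8.4762*q^2 + 2.2672*q + 0.1771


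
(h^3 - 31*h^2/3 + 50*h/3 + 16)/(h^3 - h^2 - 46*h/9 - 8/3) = 3*(h - 8)/(3*h + 4)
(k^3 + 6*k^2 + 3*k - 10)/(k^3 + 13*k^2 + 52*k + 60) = (k - 1)/(k + 6)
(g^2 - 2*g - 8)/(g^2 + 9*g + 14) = (g - 4)/(g + 7)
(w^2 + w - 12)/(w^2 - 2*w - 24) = (w - 3)/(w - 6)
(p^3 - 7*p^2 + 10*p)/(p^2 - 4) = p*(p - 5)/(p + 2)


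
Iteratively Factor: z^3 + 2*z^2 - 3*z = (z)*(z^2 + 2*z - 3) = z*(z + 3)*(z - 1)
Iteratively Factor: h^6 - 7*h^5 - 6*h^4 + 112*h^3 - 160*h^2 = (h)*(h^5 - 7*h^4 - 6*h^3 + 112*h^2 - 160*h) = h*(h - 5)*(h^4 - 2*h^3 - 16*h^2 + 32*h) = h^2*(h - 5)*(h^3 - 2*h^2 - 16*h + 32) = h^2*(h - 5)*(h + 4)*(h^2 - 6*h + 8) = h^2*(h - 5)*(h - 2)*(h + 4)*(h - 4)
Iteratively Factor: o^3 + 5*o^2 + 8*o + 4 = (o + 2)*(o^2 + 3*o + 2) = (o + 1)*(o + 2)*(o + 2)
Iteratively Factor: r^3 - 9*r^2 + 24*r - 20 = (r - 2)*(r^2 - 7*r + 10) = (r - 5)*(r - 2)*(r - 2)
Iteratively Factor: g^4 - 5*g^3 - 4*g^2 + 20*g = (g - 5)*(g^3 - 4*g) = (g - 5)*(g - 2)*(g^2 + 2*g) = g*(g - 5)*(g - 2)*(g + 2)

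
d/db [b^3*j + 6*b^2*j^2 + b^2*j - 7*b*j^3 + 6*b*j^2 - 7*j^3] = j*(3*b^2 + 12*b*j + 2*b - 7*j^2 + 6*j)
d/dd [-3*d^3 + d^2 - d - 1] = -9*d^2 + 2*d - 1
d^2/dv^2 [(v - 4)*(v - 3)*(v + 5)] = 6*v - 4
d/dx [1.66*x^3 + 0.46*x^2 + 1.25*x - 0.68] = 4.98*x^2 + 0.92*x + 1.25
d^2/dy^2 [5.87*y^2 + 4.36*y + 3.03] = 11.7400000000000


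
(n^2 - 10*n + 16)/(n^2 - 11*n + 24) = (n - 2)/(n - 3)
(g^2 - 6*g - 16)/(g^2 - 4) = (g - 8)/(g - 2)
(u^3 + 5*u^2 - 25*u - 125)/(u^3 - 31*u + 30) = (u^2 + 10*u + 25)/(u^2 + 5*u - 6)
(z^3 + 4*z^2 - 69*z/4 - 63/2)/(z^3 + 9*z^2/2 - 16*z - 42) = (z + 3/2)/(z + 2)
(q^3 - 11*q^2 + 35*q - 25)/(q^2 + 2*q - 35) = (q^2 - 6*q + 5)/(q + 7)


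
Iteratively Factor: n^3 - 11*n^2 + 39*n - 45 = (n - 3)*(n^2 - 8*n + 15) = (n - 3)^2*(n - 5)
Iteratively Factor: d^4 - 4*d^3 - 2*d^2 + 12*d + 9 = (d - 3)*(d^3 - d^2 - 5*d - 3) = (d - 3)*(d + 1)*(d^2 - 2*d - 3) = (d - 3)^2*(d + 1)*(d + 1)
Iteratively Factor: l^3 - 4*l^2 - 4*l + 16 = (l - 2)*(l^2 - 2*l - 8) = (l - 4)*(l - 2)*(l + 2)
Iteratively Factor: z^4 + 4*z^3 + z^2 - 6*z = (z - 1)*(z^3 + 5*z^2 + 6*z) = (z - 1)*(z + 3)*(z^2 + 2*z) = z*(z - 1)*(z + 3)*(z + 2)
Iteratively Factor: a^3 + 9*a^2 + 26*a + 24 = (a + 4)*(a^2 + 5*a + 6) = (a + 3)*(a + 4)*(a + 2)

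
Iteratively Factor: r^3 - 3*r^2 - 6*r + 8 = (r - 4)*(r^2 + r - 2) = (r - 4)*(r + 2)*(r - 1)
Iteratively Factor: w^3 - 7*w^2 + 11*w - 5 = (w - 1)*(w^2 - 6*w + 5) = (w - 5)*(w - 1)*(w - 1)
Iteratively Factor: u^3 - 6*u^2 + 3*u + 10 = (u + 1)*(u^2 - 7*u + 10) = (u - 2)*(u + 1)*(u - 5)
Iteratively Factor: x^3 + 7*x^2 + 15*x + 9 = (x + 1)*(x^2 + 6*x + 9) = (x + 1)*(x + 3)*(x + 3)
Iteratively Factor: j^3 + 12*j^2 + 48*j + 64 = (j + 4)*(j^2 + 8*j + 16) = (j + 4)^2*(j + 4)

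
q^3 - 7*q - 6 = (q - 3)*(q + 1)*(q + 2)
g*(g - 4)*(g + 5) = g^3 + g^2 - 20*g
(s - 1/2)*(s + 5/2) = s^2 + 2*s - 5/4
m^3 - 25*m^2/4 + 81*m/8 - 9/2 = (m - 4)*(m - 3/2)*(m - 3/4)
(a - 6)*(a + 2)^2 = a^3 - 2*a^2 - 20*a - 24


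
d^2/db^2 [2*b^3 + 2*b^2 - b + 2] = 12*b + 4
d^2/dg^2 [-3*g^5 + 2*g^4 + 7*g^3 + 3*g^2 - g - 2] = -60*g^3 + 24*g^2 + 42*g + 6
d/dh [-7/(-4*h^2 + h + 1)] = 7*(1 - 8*h)/(-4*h^2 + h + 1)^2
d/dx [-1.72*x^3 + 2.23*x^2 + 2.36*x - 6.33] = -5.16*x^2 + 4.46*x + 2.36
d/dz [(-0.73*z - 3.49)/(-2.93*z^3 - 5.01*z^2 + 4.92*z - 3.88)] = (-4.2778*z^3 - 34.3344*z^2 - 34.9698*z + 20.0032)/(8.5849*z^6 + 29.3586*z^5 - 3.7311*z^4 - 26.5616*z^3 + 63.084*z^2 - 38.1792*z + 15.0544)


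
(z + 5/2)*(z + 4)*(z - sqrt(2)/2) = z^3 - sqrt(2)*z^2/2 + 13*z^2/2 - 13*sqrt(2)*z/4 + 10*z - 5*sqrt(2)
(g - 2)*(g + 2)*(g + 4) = g^3 + 4*g^2 - 4*g - 16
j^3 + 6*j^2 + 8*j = j*(j + 2)*(j + 4)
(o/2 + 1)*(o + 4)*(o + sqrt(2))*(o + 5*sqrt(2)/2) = o^4/2 + 7*sqrt(2)*o^3/4 + 3*o^3 + 13*o^2/2 + 21*sqrt(2)*o^2/2 + 15*o + 14*sqrt(2)*o + 20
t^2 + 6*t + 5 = (t + 1)*(t + 5)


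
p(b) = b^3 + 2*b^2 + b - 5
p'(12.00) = 481.00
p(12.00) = 2023.00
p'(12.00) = 481.00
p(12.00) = 2023.00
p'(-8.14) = 167.22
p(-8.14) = -419.97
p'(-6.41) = 98.62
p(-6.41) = -192.61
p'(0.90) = 7.03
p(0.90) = -1.75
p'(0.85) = 6.57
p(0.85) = -2.09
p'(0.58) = 4.33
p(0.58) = -3.55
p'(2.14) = 23.30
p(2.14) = 16.10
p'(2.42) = 28.25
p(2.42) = 23.31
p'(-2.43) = 8.99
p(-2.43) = -9.97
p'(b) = 3*b^2 + 4*b + 1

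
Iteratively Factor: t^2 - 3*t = (t)*(t - 3)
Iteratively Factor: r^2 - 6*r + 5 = (r - 5)*(r - 1)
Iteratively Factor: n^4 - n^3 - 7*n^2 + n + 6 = (n + 2)*(n^3 - 3*n^2 - n + 3) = (n - 3)*(n + 2)*(n^2 - 1) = (n - 3)*(n + 1)*(n + 2)*(n - 1)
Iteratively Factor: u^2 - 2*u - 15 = (u - 5)*(u + 3)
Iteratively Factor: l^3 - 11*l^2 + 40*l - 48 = (l - 4)*(l^2 - 7*l + 12) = (l - 4)^2*(l - 3)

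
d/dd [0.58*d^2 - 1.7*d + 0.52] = 1.16*d - 1.7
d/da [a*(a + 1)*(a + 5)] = 3*a^2 + 12*a + 5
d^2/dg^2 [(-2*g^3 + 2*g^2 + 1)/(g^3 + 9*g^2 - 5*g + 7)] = 20*(2*g^6 - 3*g^5 + 12*g^4 + 14*g^3 + 6*g^2 - 45*g + 6)/(g^9 + 27*g^8 + 228*g^7 + 480*g^6 - 762*g^5 + 2166*g^4 - 1868*g^3 + 1848*g^2 - 735*g + 343)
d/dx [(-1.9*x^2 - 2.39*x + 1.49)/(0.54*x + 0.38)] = (-1.026*x^2 - 1.444*x - 1.7128)/(0.2916*x^2 + 0.4104*x + 0.1444)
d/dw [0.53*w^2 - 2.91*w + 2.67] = 1.06*w - 2.91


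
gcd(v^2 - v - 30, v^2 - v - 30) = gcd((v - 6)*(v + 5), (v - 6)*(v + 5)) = v^2 - v - 30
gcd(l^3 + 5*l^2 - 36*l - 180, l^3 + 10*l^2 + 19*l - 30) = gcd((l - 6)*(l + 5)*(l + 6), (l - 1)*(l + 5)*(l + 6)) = l^2 + 11*l + 30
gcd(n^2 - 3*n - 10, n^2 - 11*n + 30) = n - 5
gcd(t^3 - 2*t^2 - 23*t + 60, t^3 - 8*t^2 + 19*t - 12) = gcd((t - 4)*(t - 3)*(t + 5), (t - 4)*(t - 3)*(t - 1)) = t^2 - 7*t + 12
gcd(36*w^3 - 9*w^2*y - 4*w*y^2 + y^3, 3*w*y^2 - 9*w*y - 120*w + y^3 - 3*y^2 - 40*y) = 3*w + y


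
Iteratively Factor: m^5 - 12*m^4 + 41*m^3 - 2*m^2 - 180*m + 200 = (m - 5)*(m^4 - 7*m^3 + 6*m^2 + 28*m - 40) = (m - 5)*(m + 2)*(m^3 - 9*m^2 + 24*m - 20) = (m - 5)^2*(m + 2)*(m^2 - 4*m + 4) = (m - 5)^2*(m - 2)*(m + 2)*(m - 2)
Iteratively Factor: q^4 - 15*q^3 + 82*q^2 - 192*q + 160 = (q - 4)*(q^3 - 11*q^2 + 38*q - 40) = (q - 4)^2*(q^2 - 7*q + 10) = (q - 4)^2*(q - 2)*(q - 5)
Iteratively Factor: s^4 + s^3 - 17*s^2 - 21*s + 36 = (s - 4)*(s^3 + 5*s^2 + 3*s - 9) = (s - 4)*(s - 1)*(s^2 + 6*s + 9) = (s - 4)*(s - 1)*(s + 3)*(s + 3)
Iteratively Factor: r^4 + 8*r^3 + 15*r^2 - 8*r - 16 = (r - 1)*(r^3 + 9*r^2 + 24*r + 16) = (r - 1)*(r + 4)*(r^2 + 5*r + 4) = (r - 1)*(r + 4)^2*(r + 1)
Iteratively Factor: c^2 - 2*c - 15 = (c + 3)*(c - 5)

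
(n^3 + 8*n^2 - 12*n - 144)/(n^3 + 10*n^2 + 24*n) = (n^2 + 2*n - 24)/(n*(n + 4))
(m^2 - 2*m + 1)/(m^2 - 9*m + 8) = (m - 1)/(m - 8)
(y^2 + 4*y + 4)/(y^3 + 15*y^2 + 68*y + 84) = (y + 2)/(y^2 + 13*y + 42)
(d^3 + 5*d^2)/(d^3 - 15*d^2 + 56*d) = d*(d + 5)/(d^2 - 15*d + 56)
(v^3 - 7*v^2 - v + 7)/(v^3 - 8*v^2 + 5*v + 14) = (v - 1)/(v - 2)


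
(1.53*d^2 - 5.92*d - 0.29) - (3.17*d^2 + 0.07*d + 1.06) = -1.64*d^2 - 5.99*d - 1.35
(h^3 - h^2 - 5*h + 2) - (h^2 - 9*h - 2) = h^3 - 2*h^2 + 4*h + 4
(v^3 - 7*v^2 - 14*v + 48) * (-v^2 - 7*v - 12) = -v^5 + 51*v^3 + 134*v^2 - 168*v - 576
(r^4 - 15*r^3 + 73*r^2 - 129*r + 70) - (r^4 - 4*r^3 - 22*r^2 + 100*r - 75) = -11*r^3 + 95*r^2 - 229*r + 145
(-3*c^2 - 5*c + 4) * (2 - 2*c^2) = 6*c^4 + 10*c^3 - 14*c^2 - 10*c + 8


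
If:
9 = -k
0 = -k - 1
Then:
No Solution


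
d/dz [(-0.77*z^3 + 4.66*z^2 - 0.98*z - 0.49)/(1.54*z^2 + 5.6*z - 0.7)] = (-1.1858*z^4 - 8.624*z^3 + 29.2222*z^2 - 5.0148*z + 3.43)/(2.3716*z^4 + 17.248*z^3 + 29.204*z^2 - 7.84*z + 0.49)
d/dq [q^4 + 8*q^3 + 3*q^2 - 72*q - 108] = 4*q^3 + 24*q^2 + 6*q - 72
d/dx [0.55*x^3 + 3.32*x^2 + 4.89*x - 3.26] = 1.65*x^2 + 6.64*x + 4.89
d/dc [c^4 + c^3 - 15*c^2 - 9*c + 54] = 4*c^3 + 3*c^2 - 30*c - 9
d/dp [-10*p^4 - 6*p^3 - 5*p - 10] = -40*p^3 - 18*p^2 - 5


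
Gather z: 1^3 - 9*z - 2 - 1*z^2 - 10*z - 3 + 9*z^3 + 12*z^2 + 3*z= 9*z^3 + 11*z^2 - 16*z - 4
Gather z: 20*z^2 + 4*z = 20*z^2 + 4*z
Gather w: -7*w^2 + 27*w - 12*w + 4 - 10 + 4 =-7*w^2 + 15*w - 2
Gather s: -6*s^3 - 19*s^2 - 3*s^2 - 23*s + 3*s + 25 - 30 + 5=-6*s^3 - 22*s^2 - 20*s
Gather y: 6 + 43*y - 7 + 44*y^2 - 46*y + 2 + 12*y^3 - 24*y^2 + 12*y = 12*y^3 + 20*y^2 + 9*y + 1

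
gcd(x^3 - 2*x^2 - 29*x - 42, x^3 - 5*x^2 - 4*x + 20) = x + 2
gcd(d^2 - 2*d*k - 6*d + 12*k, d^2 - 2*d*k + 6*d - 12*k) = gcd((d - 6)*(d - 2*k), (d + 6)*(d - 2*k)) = d - 2*k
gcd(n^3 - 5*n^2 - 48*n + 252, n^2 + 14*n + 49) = n + 7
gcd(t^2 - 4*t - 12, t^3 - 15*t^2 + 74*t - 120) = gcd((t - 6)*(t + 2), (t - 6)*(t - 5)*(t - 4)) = t - 6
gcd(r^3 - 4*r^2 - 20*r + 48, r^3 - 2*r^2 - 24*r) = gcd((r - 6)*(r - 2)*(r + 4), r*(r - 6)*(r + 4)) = r^2 - 2*r - 24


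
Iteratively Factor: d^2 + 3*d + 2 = (d + 1)*(d + 2)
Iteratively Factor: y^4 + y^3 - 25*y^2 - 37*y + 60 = (y + 3)*(y^3 - 2*y^2 - 19*y + 20) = (y + 3)*(y + 4)*(y^2 - 6*y + 5) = (y - 1)*(y + 3)*(y + 4)*(y - 5)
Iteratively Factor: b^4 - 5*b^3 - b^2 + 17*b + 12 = (b - 3)*(b^3 - 2*b^2 - 7*b - 4) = (b - 3)*(b + 1)*(b^2 - 3*b - 4) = (b - 4)*(b - 3)*(b + 1)*(b + 1)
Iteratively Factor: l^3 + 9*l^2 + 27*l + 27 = (l + 3)*(l^2 + 6*l + 9) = (l + 3)^2*(l + 3)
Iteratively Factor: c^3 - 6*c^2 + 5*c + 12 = (c - 4)*(c^2 - 2*c - 3) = (c - 4)*(c - 3)*(c + 1)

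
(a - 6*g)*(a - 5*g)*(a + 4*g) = a^3 - 7*a^2*g - 14*a*g^2 + 120*g^3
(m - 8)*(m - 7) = m^2 - 15*m + 56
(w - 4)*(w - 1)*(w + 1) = w^3 - 4*w^2 - w + 4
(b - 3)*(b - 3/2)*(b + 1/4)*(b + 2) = b^4 - 9*b^3/4 - 41*b^2/8 + 63*b/8 + 9/4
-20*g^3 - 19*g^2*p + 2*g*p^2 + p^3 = (-4*g + p)*(g + p)*(5*g + p)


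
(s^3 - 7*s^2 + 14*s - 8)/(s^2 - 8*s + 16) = (s^2 - 3*s + 2)/(s - 4)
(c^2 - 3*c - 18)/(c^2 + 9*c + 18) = (c - 6)/(c + 6)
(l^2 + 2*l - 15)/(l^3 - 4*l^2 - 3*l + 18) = (l + 5)/(l^2 - l - 6)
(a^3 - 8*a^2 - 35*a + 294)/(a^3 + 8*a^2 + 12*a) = (a^2 - 14*a + 49)/(a*(a + 2))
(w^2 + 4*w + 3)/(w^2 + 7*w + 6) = (w + 3)/(w + 6)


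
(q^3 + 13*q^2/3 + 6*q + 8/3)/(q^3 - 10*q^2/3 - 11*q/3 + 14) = (3*q^2 + 7*q + 4)/(3*q^2 - 16*q + 21)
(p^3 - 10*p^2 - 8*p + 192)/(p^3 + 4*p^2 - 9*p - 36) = (p^2 - 14*p + 48)/(p^2 - 9)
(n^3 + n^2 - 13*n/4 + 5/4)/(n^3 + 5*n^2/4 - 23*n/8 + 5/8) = 2*(2*n - 1)/(4*n - 1)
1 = 1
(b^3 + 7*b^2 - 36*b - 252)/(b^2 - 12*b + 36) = (b^2 + 13*b + 42)/(b - 6)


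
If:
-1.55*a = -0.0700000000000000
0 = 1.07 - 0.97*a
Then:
No Solution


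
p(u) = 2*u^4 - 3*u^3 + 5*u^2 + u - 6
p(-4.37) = 1064.86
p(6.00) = 2124.00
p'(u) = 8*u^3 - 9*u^2 + 10*u + 1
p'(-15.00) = -29174.00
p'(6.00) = 1465.00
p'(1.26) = 15.31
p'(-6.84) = -3048.58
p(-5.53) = 2519.09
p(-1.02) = 3.53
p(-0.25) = -5.88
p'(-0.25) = -2.19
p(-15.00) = 112479.00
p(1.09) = -0.03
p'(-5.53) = -1682.43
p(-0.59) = -3.99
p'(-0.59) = -9.68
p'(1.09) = 11.57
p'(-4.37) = -882.20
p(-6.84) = 5558.91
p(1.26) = 2.24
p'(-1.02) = -27.05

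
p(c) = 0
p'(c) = 0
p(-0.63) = 0.00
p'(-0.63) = 0.00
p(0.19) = 0.00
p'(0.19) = 0.00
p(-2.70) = 0.00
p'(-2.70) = 0.00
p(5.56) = 0.00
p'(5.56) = 0.00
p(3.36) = 0.00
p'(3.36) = 0.00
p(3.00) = 0.00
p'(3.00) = 0.00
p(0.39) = 0.00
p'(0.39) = 0.00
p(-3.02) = 0.00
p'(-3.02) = 0.00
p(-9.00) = 0.00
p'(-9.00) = 0.00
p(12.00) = 0.00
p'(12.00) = 0.00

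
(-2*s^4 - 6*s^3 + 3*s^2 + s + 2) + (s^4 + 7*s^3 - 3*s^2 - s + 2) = -s^4 + s^3 + 4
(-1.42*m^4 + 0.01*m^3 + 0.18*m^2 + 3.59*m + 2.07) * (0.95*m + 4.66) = -1.349*m^5 - 6.6077*m^4 + 0.2176*m^3 + 4.2493*m^2 + 18.6959*m + 9.6462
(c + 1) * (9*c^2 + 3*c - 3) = 9*c^3 + 12*c^2 - 3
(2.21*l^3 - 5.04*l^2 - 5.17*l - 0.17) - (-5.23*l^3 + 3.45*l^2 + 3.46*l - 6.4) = 7.44*l^3 - 8.49*l^2 - 8.63*l + 6.23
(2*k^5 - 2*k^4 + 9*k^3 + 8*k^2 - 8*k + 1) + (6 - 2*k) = 2*k^5 - 2*k^4 + 9*k^3 + 8*k^2 - 10*k + 7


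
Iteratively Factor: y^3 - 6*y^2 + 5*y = (y - 5)*(y^2 - y) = (y - 5)*(y - 1)*(y)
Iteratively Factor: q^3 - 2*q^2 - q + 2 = (q + 1)*(q^2 - 3*q + 2) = (q - 1)*(q + 1)*(q - 2)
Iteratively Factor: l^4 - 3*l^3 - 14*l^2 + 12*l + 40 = (l + 2)*(l^3 - 5*l^2 - 4*l + 20) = (l - 5)*(l + 2)*(l^2 - 4) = (l - 5)*(l - 2)*(l + 2)*(l + 2)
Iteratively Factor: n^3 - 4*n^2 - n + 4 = (n - 4)*(n^2 - 1) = (n - 4)*(n - 1)*(n + 1)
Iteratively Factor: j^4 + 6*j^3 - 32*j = (j)*(j^3 + 6*j^2 - 32) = j*(j + 4)*(j^2 + 2*j - 8) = j*(j + 4)^2*(j - 2)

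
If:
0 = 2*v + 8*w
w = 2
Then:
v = -8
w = 2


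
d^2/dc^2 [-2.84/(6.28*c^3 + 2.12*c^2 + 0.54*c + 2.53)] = ((107.0112*c + 12.0416)*(6.28*c^3 + 2.12*c^2 + 0.54*c + 2.53) - 2.84*(18.84*c^2 + 4.24*c + 0.54)*(37.68*c^2 + 8.48*c + 1.08))/(6.28*c^3 + 2.12*c^2 + 0.54*c + 2.53)^3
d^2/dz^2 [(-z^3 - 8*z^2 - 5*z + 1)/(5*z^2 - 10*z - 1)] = 6*(-210*z^3 - 25*z^2 - 76*z + 49)/(125*z^6 - 750*z^5 + 1425*z^4 - 700*z^3 - 285*z^2 - 30*z - 1)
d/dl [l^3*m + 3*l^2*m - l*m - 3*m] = m*(3*l^2 + 6*l - 1)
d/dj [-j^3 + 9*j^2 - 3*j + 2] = -3*j^2 + 18*j - 3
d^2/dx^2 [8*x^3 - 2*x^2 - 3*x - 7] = 48*x - 4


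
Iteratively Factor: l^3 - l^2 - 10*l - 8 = (l + 2)*(l^2 - 3*l - 4) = (l - 4)*(l + 2)*(l + 1)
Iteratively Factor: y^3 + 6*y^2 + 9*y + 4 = (y + 1)*(y^2 + 5*y + 4) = (y + 1)^2*(y + 4)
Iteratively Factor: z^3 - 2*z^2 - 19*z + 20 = (z - 1)*(z^2 - z - 20) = (z - 1)*(z + 4)*(z - 5)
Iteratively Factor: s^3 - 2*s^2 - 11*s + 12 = (s - 1)*(s^2 - s - 12) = (s - 1)*(s + 3)*(s - 4)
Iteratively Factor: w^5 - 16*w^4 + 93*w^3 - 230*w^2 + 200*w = (w - 5)*(w^4 - 11*w^3 + 38*w^2 - 40*w) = w*(w - 5)*(w^3 - 11*w^2 + 38*w - 40) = w*(w - 5)*(w - 2)*(w^2 - 9*w + 20) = w*(w - 5)*(w - 4)*(w - 2)*(w - 5)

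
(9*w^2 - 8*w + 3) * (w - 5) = 9*w^3 - 53*w^2 + 43*w - 15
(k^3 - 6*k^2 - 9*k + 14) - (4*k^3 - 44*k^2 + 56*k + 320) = -3*k^3 + 38*k^2 - 65*k - 306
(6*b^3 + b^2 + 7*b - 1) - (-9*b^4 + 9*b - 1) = 9*b^4 + 6*b^3 + b^2 - 2*b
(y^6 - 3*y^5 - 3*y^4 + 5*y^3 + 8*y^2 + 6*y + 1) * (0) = 0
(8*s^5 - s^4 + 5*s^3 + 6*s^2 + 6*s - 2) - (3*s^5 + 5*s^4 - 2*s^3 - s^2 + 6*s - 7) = 5*s^5 - 6*s^4 + 7*s^3 + 7*s^2 + 5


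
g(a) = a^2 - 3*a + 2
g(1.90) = -0.09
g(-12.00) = 182.00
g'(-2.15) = -7.30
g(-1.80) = 10.64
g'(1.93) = 0.86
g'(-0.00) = -3.00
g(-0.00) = 2.00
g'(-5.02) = -13.04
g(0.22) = 1.39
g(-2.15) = 13.07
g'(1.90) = 0.80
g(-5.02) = 42.26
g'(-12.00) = -27.00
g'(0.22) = -2.56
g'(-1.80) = -6.60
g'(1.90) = 0.80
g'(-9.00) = -21.00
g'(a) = 2*a - 3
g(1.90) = -0.09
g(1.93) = -0.07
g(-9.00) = 110.00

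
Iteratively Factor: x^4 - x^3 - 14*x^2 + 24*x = (x)*(x^3 - x^2 - 14*x + 24) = x*(x - 3)*(x^2 + 2*x - 8) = x*(x - 3)*(x - 2)*(x + 4)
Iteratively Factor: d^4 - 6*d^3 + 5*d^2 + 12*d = (d - 3)*(d^3 - 3*d^2 - 4*d) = (d - 3)*(d + 1)*(d^2 - 4*d) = (d - 4)*(d - 3)*(d + 1)*(d)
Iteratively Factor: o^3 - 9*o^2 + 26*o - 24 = (o - 3)*(o^2 - 6*o + 8) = (o - 3)*(o - 2)*(o - 4)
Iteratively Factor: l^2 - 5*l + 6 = (l - 2)*(l - 3)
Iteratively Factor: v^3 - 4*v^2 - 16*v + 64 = (v - 4)*(v^2 - 16) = (v - 4)*(v + 4)*(v - 4)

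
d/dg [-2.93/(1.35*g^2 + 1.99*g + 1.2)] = (7.911*g + 5.8307)/(1.35*g^2 + 1.99*g + 1.2)^2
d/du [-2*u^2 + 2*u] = 2 - 4*u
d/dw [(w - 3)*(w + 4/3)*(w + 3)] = 3*w^2 + 8*w/3 - 9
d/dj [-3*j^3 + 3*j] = 3 - 9*j^2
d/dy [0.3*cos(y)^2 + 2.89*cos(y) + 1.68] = -(0.6*cos(y) + 2.89)*sin(y)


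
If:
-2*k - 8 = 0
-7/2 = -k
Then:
No Solution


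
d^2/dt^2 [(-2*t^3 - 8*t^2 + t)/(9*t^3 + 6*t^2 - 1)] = 2*(-540*t^6 + 243*t^5 + 54*t^4 - 480*t^3 - 90*t^2 + 12*t - 8)/(729*t^9 + 1458*t^8 + 972*t^7 - 27*t^6 - 324*t^5 - 108*t^4 + 27*t^3 + 18*t^2 - 1)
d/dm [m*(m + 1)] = 2*m + 1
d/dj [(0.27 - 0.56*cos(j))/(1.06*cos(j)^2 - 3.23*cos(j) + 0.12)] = (-0.5936*cos(j)^2 + 0.5724*cos(j) - 0.8049)*sin(j)/(1.1236*cos(j)^4 - 6.8476*cos(j)^3 + 10.6873*cos(j)^2 - 0.7752*cos(j) + 0.0144)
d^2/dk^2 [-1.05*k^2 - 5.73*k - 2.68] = -2.10000000000000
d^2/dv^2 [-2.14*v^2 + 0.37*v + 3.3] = -4.28000000000000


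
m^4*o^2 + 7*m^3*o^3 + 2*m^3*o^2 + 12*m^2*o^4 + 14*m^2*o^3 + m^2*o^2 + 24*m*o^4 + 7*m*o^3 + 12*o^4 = (m + 3*o)*(m + 4*o)*(m*o + o)^2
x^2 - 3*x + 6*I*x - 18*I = (x - 3)*(x + 6*I)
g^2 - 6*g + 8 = (g - 4)*(g - 2)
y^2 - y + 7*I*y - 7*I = (y - 1)*(y + 7*I)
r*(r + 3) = r^2 + 3*r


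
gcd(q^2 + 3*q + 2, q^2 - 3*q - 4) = q + 1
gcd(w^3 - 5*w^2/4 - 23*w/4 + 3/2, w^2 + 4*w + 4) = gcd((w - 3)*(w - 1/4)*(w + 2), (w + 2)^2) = w + 2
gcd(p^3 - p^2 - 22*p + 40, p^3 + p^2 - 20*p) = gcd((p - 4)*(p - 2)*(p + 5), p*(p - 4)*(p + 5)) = p^2 + p - 20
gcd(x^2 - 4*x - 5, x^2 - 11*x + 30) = x - 5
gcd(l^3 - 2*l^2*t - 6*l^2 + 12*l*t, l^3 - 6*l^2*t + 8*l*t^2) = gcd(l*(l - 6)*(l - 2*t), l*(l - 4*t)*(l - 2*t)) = -l^2 + 2*l*t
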